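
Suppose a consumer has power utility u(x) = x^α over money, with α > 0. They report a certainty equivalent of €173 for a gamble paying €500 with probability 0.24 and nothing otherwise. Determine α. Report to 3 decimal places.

α ≈ 1.345

EU(lottery) = 0.24·500^α + 0.76·0 = 0.24·500^α.
Setting u(173) equal to that: 173^α = 0.24·500^α ⇒ (173/500)^α = 0.24.
Take logs: α = ln 0.24 / ln(173/500) ≈ 1.34467.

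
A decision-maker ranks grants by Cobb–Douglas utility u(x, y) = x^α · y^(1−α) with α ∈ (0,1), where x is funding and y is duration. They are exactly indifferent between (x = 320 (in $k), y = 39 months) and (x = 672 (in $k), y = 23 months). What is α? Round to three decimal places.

The Cobb–Douglas utilities coincide, so 320^α·39^(1−α) = 672^α·23^(1−α).
Taking logs: α·ln 320 + (1−α)·ln 39 = α·ln 672 + (1−α)·ln 23, i.e. α·-0.741937 = (1−α)·-0.528067.
Thus α·(-1.270004) = -0.528067, so α = -0.528067/-1.270004 ≈ 0.416.

α ≈ 0.416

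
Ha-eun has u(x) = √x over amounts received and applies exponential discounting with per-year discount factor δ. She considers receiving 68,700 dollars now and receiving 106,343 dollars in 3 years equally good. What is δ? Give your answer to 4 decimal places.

δ ≈ 0.9298

The payoff in 3 years is discounted by δ^3, so u(68700) = δ^3·u(106343) and δ^3 = u(68700)/u(106343).
Since u(x) = √x, δ^3 = √(68700/106343) = 0.80376.
Hence δ = (0.80376)^(1/3) = 0.929768.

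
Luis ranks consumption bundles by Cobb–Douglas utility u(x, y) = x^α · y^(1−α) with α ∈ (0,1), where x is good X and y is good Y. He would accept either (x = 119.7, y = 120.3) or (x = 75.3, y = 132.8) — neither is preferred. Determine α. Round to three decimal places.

Indifference: 119.7^α · 120.3^(1−α) = 75.3^α · 132.8^(1−α).
(119.7/75.3)^α = (132.8/120.3)^(1−α); take logs: α·ln(119.7/75.3) = (1−α)·ln(132.8/120.3), i.e. α·0.463508 = (1−α)·0.098856.
So α/(1−α) = (0.098856)/(0.463508) = 0.213278, and α = 0.213278/1.213278 ≈ 0.176.

α ≈ 0.176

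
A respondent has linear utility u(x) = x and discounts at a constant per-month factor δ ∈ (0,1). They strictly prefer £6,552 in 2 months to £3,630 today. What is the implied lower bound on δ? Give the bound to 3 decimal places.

δ > 0.744

Under u(x) = x this choice says 3630 < δ^2·6552.
Hence δ^2 > 3630/6552 = 0.55403, and x ↦ x^(1/2) is increasing on (0,∞).
δ > 0.55403^(1/2) = 0.744.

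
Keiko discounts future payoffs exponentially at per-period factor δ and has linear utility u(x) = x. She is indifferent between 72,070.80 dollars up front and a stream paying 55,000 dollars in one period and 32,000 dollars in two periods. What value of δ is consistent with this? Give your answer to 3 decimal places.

δ ≈ 0.870

Present value of the stream is 55000·δ + 32000·δ². Indifference gives 55000δ + 32000δ² = 72070.80.
Rearranged: 32000δ² + 55000δ − 72070.80 = 0.
By the quadratic formula (taking the positive root), δ = (−55000 + √12250062400.00) / 64000 ≈ 0.870.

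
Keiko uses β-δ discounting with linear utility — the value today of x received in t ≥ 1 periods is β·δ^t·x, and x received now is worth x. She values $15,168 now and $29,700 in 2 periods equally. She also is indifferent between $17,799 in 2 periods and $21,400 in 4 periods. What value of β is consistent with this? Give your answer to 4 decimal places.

The second indifference involves only future payoffs, so β cancels: β·δ^2·17799 = β·δ^4·21400, giving δ^2 = 17799/21400 = 0.83173, so δ = 0.91199.
Now use the now-vs-future pair: 15168 = β·δ^2·29700 gives β = 15168/(0.83173·29700) ≈ 0.6140.

β ≈ 0.6140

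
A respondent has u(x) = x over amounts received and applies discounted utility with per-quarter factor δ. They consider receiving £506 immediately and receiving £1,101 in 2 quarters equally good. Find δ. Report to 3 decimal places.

δ ≈ 0.678

Indifference means u(506) = δ^2 · u(1101), so δ^2 = u(506)/u(1101).
With u(x) = x: δ^2 = 506/1101 = 0.45958.
So δ = 0.45958^(1/2) ≈ 0.678.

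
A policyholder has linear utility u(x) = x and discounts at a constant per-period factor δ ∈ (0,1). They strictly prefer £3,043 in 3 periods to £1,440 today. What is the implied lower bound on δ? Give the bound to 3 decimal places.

Under u(x) = x this choice says 1440 < δ^3·3043.
So δ^3 > 1440/3043 = 0.47322; taking the cube root of both positive sides preserves the inequality.
δ > 0.47322^(1/3) = 0.779.

δ > 0.779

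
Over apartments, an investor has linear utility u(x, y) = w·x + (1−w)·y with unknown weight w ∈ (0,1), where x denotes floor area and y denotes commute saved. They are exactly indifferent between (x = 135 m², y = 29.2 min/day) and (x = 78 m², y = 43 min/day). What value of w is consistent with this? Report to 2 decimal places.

Indifference: w·135 + (1−w)·29.2 = w·78 + (1−w)·43.
Rearranging, 57·w − 13.8·(1−w) = 0.
The marginal rate of substitution is 13.8/57, so w = 13.8/(57+13.8) = 0.19.

w = 0.19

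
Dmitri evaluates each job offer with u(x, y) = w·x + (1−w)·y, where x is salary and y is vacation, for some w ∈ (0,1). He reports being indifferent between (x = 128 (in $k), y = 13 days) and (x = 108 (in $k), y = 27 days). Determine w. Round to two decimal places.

w = 0.41

u(128,13) = u(108,27) means w·128 + (1−w)·13 = w·108 + (1−w)·27.
Rearranging, 20·w − 14·(1−w) = 0.
The marginal rate of substitution is 14/20, so w = 14/(20+14) = 0.41.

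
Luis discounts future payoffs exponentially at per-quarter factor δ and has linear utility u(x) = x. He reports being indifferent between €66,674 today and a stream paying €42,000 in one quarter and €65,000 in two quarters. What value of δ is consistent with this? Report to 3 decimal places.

δ ≈ 0.740

Equating present values: 66674 = 42000δ + 65000δ².
So 65000δ² + 42000δ − 66674 = 0.
δ = (−42000 + √(42000² + 4·65000·66674)) / (2·65000) = (−42000 + √19099240000.00) / 130000 ≈ 0.740.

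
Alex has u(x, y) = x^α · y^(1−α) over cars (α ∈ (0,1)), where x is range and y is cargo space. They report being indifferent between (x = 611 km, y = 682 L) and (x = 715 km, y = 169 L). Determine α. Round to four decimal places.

Set the two utilities equal: 611^α·682^(1−α) = 715^α·169^(1−α).
Taking logs: α·ln 611 + (1−α)·ln 682 = α·ln 715 + (1−α)·ln 169, i.e. α·-0.1571856 = (1−α)·-1.3951309.
So α/(1−α) = (-1.3951309)/(-0.1571856) = 8.8756915, and α = 8.8756915/9.8756915 ≈ 0.8987.

α ≈ 0.8987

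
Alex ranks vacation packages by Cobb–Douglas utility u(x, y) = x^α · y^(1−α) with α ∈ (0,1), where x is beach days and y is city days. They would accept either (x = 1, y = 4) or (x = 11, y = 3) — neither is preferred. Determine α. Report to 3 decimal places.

α ≈ 0.107

Set the two utilities equal: 1^α·4^(1−α) = 11^α·3^(1−α).
Rearrange to (1/11)^α = (3/4)^(1−α) and take logs: α·-2.397895 = (1−α)·-0.287682.
So α/(1−α) = (-0.287682)/(-2.397895) = 0.119973, and α = 0.119973/1.119973 ≈ 0.107.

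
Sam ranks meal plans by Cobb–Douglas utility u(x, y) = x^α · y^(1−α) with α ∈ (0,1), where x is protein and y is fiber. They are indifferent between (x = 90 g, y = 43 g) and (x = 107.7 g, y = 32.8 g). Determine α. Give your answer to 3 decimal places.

Set the two utilities equal: 90^α·43^(1−α) = 107.7^α·32.8^(1−α).
(90/107.7)^α = (32.8/43)^(1−α); take logs: α·ln(90/107.7) = (1−α)·ln(32.8/43), i.e. α·-0.179540 = (1−α)·-0.270772.
So α/(1−α) = (-0.270772)/(-0.179540) = 1.508143, and α = 1.508143/2.508143 ≈ 0.601.

α ≈ 0.601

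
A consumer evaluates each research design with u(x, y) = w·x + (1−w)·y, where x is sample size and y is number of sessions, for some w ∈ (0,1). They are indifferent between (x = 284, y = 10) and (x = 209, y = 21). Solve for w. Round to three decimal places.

w = 0.128

Equating utilities: w·284 + (1−w)·10 = w·209 + (1−w)·21.
w·(284−209) = (1−w)·(21−10), i.e. w·75 = (1−w)·11.
The marginal rate of substitution is 11/75, so w = 11/(75+11) = 0.128.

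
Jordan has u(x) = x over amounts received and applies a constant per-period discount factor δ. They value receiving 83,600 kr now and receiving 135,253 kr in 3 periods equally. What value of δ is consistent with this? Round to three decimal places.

Equating discounted utilities: u(83600) = δ^3·u(135253) ⇒ δ^3 = u(83600)/u(135253).
With u(x) = x: δ^3 = 83600/135253 = 0.61810.
So δ = 0.61810^(1/3) ≈ 0.852.

δ ≈ 0.852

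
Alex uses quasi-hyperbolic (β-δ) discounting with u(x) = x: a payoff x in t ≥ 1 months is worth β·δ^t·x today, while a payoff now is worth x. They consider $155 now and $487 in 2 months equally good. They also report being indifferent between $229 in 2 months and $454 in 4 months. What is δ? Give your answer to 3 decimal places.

δ ≈ 0.710

From the later pair, β·δ^2·229 = β·δ^4·454; dividing through, δ^2 = 229/454 = 0.50441, so δ = 0.71021.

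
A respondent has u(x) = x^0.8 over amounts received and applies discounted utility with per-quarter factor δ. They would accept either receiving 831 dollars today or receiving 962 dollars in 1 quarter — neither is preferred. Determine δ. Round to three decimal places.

The payoff in 1 quarter is discounted by δ, so u(831) = δ·u(962) and δ = u(831)/u(962).
With u(x) = x^0.8: δ = 831^0.8/962^0.8 = (831/962)^0.8 = 0.88949.

δ ≈ 0.889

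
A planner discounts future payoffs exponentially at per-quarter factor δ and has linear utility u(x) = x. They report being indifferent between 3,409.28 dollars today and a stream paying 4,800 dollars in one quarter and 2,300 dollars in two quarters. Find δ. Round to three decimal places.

δ ≈ 0.560

The stream is worth 4800δ + 2300δ² today, so 4800δ + 2300δ² = 3409.28.
That is, 2300δ² + 4800δ − 3409.28 = 0, a quadratic in δ.
By the quadratic formula (taking the positive root), δ = (−4800 + √54405376.00) / 4600 ≈ 0.560.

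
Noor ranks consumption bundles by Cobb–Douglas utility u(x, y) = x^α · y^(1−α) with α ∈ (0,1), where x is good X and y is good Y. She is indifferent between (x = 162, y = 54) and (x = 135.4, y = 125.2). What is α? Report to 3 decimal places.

α ≈ 0.824

The Cobb–Douglas utilities coincide, so 162^α·54^(1−α) = 135.4^α·125.2^(1−α).
(162/135.4)^α = (125.2/54)^(1−α); take logs: α·ln(162/135.4) = (1−α)·ln(125.2/54), i.e. α·0.179363 = (1−α)·0.840928.
With A = 0.179363 and B = 0.840928: α·A = (1−α)·B, so α = B/(A+B) = 0.840928/1.020291 ≈ 0.824.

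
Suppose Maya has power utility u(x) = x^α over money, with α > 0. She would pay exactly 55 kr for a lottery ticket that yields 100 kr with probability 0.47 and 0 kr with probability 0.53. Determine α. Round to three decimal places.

α ≈ 1.263

The lottery's expected utility is 0.47·u(100) + 0.53·u(0) = 0.47·100^α (since u(0) = 0 for α > 0).
Indifference: 55^α = 0.47·100^α, so (55/100)^α = 0.47.
α = ln(0.47) / ln(55/100) = -0.755023/-0.597837 ≈ 1.263.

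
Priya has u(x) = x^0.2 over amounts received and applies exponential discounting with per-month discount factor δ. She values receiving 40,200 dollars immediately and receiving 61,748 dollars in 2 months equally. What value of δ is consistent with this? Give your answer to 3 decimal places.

Equating discounted utilities: u(40200) = δ^2·u(61748) ⇒ δ^2 = u(40200)/u(61748).
Since u(x) = x^0.2, δ^2 = (40200/61748)^0.2 = 0.65103^0.2 = 0.91774.
Hence δ = (0.91774)^(1/2) = 0.95799.

δ ≈ 0.958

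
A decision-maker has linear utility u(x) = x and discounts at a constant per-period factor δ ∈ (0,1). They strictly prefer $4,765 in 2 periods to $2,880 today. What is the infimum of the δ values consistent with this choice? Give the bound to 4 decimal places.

Under u(x) = x this choice says 2880 < δ^2·4765.
Dividing by 4765: δ^2 > 0.60441. Both sides are positive, so the square root keeps the direction.
δ > 0.60441^(1/2) = 0.7774.

δ > 0.7774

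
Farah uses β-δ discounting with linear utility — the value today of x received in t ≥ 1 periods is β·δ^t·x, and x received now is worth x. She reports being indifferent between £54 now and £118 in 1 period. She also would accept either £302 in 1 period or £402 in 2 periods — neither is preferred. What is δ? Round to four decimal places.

δ ≈ 0.7512

From the later pair, β·δ^1·302 = β·δ^2·402; dividing through, δ = 302/402 = 0.75124.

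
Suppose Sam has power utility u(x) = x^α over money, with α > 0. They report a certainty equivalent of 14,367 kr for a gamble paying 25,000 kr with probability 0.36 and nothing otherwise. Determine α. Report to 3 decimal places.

α ≈ 1.844

EU(lottery) = 0.36·25000^α + 0.64·0 = 0.36·25000^α.
Indifference: 14367^α = 0.36·25000^α, so (14367/25000)^α = 0.36.
α = ln(0.36) / ln(14367/25000) = -1.021651/-0.553942 ≈ 1.844.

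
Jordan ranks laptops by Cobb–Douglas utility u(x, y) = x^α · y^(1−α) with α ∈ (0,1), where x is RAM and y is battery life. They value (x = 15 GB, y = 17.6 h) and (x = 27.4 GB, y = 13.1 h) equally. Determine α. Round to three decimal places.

α ≈ 0.329

The Cobb–Douglas utilities coincide, so 15^α·17.6^(1−α) = 27.4^α·13.1^(1−α).
Rearrange to (15/27.4)^α = (13.1/17.6)^(1−α) and take logs: α·-0.602493 = (1−α)·-0.295287.
With A = -0.602493 and B = -0.295287: α·A = (1−α)·B, so α = B/(A+B) = -0.295287/-0.897780 ≈ 0.329.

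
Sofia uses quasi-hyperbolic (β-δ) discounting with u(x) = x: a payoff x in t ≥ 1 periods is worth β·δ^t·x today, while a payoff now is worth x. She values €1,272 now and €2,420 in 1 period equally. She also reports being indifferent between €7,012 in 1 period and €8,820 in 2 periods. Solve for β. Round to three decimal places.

β ≈ 0.661

From the later pair, β·δ^1·7012 = β·δ^2·8820; dividing through, δ = 7012/8820 = 0.79501.
Now use the now-vs-future pair: 1272 = β·δ·2420 gives β = 1272/(0.79501·2420) ≈ 0.661.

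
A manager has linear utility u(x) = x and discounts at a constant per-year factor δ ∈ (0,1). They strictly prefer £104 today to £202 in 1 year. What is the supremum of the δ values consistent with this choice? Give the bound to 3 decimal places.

δ < 0.515

Comparing present values: 104 > δ·202.
So δ < 104/202 = 0.51485.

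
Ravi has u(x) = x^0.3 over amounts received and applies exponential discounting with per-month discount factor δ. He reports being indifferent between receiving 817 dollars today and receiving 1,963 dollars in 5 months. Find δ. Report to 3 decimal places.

The payoff in 5 months is discounted by δ^5, so u(817) = δ^5·u(1963) and δ^5 = u(817)/u(1963).
With u(x) = x^0.3: δ^5 = 817^0.3/1963^0.3 = (817/1963)^0.3 = 0.76876.
So δ = 0.76876^(1/5) ≈ 0.949.

δ ≈ 0.949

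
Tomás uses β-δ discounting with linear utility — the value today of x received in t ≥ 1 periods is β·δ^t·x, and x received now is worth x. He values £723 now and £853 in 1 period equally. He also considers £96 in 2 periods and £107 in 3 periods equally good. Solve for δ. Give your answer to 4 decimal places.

δ ≈ 0.8972

From the later pair, β·δ^2·96 = β·δ^3·107; dividing through, δ = 96/107 = 0.89720.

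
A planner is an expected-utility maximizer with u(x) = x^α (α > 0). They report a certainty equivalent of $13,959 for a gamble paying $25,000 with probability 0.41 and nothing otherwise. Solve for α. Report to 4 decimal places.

The lottery's expected utility is 0.41·u(25000) + 0.59·u(0) = 0.41·25000^α (since u(0) = 0 for α > 0).
Indifference: 13959^α = 0.41·25000^α, so (13959/25000)^α = 0.41.
Take logs: α = ln 0.41 / ln(13959/25000) ≈ 1.529980.

α ≈ 1.5300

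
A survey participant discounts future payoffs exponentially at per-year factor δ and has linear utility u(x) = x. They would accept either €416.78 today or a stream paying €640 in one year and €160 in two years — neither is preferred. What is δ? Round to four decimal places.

The stream is worth 640δ + 160δ² today, so 640δ + 160δ² = 416.78.
Rearranged: 160δ² + 640δ − 416.78 = 0.
δ = (−640 + √(640² + 4·160·416.78)) / (2·160) = (−640 + √676339.20) / 320 ≈ 0.5700.

δ ≈ 0.5700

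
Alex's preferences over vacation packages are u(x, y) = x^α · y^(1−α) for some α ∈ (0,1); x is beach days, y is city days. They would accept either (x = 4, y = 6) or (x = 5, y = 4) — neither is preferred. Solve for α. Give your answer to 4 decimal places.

Indifference: 4^α · 6^(1−α) = 5^α · 4^(1−α).
Rearrange to (4/5)^α = (4/6)^(1−α) and take logs: α·-0.2231436 = (1−α)·-0.4054651.
With A = -0.2231436 and B = -0.4054651: α·A = (1−α)·B, so α = B/(A+B) = -0.4054651/-0.6286087 ≈ 0.6450.

α ≈ 0.6450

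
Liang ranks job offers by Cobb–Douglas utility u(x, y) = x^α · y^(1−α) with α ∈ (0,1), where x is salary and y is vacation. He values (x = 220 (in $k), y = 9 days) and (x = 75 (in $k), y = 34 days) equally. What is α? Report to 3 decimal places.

α ≈ 0.553

The Cobb–Douglas utilities coincide, so 220^α·9^(1−α) = 75^α·34^(1−α).
Rearrange to (220/75)^α = (34/9)^(1−α) and take logs: α·1.076139 = (1−α)·1.329136.
Thus α·(2.405275) = 1.329136, so α = 1.329136/2.405275 ≈ 0.553.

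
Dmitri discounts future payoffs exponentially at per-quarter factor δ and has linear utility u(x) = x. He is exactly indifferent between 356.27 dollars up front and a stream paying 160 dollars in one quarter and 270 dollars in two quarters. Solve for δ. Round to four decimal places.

δ ≈ 0.8900

The stream is worth 160δ + 270δ² today, so 160δ + 270δ² = 356.27.
Rearranged: 270δ² + 160δ − 356.27 = 0.
By the quadratic formula (taking the positive root), δ = (−160 + √410371.60) / 540 ≈ 0.8900.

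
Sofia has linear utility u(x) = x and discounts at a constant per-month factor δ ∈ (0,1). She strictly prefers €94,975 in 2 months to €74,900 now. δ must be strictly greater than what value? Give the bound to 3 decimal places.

Comparing present values: 74900 < δ^2·94975.
Hence δ^2 > 74900/94975 = 0.78863, and x ↦ x^(1/2) is increasing on (0,∞).
δ > 0.78863^(1/2) = 0.888.

δ > 0.888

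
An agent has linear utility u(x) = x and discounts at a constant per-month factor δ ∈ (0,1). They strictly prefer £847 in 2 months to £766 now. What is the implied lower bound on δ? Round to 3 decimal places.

δ > 0.951

The preference means 766 < δ^2·847.
Hence δ^2 > 766/847 = 0.90437, and x ↦ x^(1/2) is increasing on (0,∞).
δ > 0.90437^(1/2) = 0.951.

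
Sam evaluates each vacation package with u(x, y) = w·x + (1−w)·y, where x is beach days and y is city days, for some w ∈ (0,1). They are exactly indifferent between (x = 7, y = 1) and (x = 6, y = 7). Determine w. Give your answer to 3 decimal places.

Indifference: w·7 + (1−w)·1 = w·6 + (1−w)·7.
Rearranging, 1·w − 6·(1−w) = 0.
The marginal rate of substitution is 6/1, so w = 6/(1+6) = 0.857.

w = 0.857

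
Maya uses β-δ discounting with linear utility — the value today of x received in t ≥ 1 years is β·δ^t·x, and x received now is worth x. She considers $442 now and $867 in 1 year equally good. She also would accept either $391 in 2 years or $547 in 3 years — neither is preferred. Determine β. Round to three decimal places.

Both payoffs in the second observation are in the future, so β drops out: δ^2·391 = δ^3·547 ⇒ δ = 391/547 = 0.71481.
Now use the now-vs-future pair: 442 = β·δ·867 gives β = 442/(0.71481·867) ≈ 0.713.

β ≈ 0.713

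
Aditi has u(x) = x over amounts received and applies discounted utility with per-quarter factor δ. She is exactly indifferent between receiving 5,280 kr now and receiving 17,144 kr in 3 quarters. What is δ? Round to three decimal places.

Indifference means u(5280) = δ^3 · u(17144), so δ^3 = u(5280)/u(17144).
With u(x) = x: δ^3 = 5280/17144 = 0.30798.
So δ = 0.30798^(1/3) ≈ 0.675.

δ ≈ 0.675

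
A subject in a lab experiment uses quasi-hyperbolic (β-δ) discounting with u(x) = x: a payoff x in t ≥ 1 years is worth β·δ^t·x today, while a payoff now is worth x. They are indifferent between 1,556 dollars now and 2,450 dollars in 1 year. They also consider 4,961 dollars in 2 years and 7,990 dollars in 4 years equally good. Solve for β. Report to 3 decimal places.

Both payoffs in the second observation are in the future, so β drops out: δ^2·4961 = δ^4·7990 ⇒ δ^2 = 4961/7990 = 0.62090, so δ = 0.78797.
Substituting δ into 1556 = β·δ·2450: β = 1556/(1930.533) ≈ 0.806.

β ≈ 0.806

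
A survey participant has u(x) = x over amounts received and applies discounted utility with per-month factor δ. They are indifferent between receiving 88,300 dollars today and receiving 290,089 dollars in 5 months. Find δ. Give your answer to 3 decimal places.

δ ≈ 0.788

Equating discounted utilities: u(88300) = δ^5·u(290089) ⇒ δ^5 = u(88300)/u(290089).
With u(x) = x: δ^5 = 88300/290089 = 0.30439.
Taking the 5th root: δ = 0.30439^(1/5) ≈ 0.788.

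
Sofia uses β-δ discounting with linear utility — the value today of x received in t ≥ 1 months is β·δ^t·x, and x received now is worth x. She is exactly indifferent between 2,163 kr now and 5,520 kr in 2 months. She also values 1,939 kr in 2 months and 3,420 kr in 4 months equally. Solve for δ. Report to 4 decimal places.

From the later pair, β·δ^2·1939 = β·δ^4·3420; dividing through, δ^2 = 1939/3420 = 0.56696, so δ = 0.75297.

δ ≈ 0.7530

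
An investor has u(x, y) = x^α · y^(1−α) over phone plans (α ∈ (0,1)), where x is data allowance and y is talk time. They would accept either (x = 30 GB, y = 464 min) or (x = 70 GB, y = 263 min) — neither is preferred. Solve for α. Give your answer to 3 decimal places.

α ≈ 0.401

Set the two utilities equal: 30^α·464^(1−α) = 70^α·263^(1−α).
Taking logs: α·ln 30 + (1−α)·ln 464 = α·ln 70 + (1−α)·ln 263, i.e. α·-0.847298 = (1−α)·-0.567731.
Thus α·(-1.415029) = -0.567731, so α = -0.567731/-1.415029 ≈ 0.401.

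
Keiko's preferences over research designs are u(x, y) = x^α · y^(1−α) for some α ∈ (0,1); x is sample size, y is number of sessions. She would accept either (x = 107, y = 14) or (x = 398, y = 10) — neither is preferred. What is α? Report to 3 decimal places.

α ≈ 0.204

Set the two utilities equal: 107^α·14^(1−α) = 398^α·10^(1−α).
Rearrange to (107/398)^α = (10/14)^(1−α) and take logs: α·-1.313623 = (1−α)·-0.336472.
So α/(1−α) = (-0.336472)/(-1.313623) = 0.256140, and α = 0.256140/1.256140 ≈ 0.204.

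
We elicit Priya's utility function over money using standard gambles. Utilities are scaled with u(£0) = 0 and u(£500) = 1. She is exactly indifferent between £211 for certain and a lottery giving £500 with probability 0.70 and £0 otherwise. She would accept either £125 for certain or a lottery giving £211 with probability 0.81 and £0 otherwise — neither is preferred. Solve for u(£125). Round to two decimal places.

From the first indifference, u(£211) = 0.70·u(£500) + 0.30·u(£0) = 0.70·1 + 0.30·0 = 0.70.
Chaining: u(£125) = 0.81·0.70 + 0.19·0.00 = 0.5670.

0.57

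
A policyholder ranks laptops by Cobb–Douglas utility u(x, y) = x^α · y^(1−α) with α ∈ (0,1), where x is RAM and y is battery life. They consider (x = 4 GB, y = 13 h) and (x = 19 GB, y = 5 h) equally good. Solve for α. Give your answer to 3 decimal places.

α ≈ 0.380

The Cobb–Douglas utilities coincide, so 4^α·13^(1−α) = 19^α·5^(1−α).
(4/19)^α = (5/13)^(1−α); take logs: α·ln(4/19) = (1−α)·ln(5/13), i.e. α·-1.558145 = (1−α)·-0.955511.
With A = -1.558145 and B = -0.955511: α·A = (1−α)·B, so α = B/(A+B) = -0.955511/-2.513656 ≈ 0.380.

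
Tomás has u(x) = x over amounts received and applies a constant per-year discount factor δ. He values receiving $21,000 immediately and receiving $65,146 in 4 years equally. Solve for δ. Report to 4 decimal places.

δ ≈ 0.7535

Equating discounted utilities: u(21000) = δ^4·u(65146) ⇒ δ^4 = u(21000)/u(65146).
With u(x) = x: δ^4 = 21000/65146 = 0.32235.
So δ = 0.32235^(1/4) ≈ 0.7535.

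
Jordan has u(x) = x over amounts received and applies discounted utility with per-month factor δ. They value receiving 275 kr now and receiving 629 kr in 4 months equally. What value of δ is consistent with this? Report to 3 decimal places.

δ ≈ 0.813

Equating discounted utilities: u(275) = δ^4·u(629) ⇒ δ^4 = u(275)/u(629).
With u(x) = x: δ^4 = 275/629 = 0.43720.
Hence δ = (0.43720)^(1/4) = 0.81315.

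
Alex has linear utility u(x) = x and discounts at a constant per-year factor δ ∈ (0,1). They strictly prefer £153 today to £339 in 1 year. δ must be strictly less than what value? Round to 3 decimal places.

δ < 0.451

The preference means 153 > δ·339.
Dividing through by 339 gives δ < 0.45133.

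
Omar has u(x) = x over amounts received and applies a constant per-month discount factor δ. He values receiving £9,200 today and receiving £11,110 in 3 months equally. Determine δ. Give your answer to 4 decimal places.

The payoff in 3 months is discounted by δ^3, so u(9200) = δ^3·u(11110) and δ^3 = u(9200)/u(11110).
With u(x) = x: δ^3 = 9200/11110 = 0.82808.
Hence δ = (0.82808)^(1/3) = 0.939055.

δ ≈ 0.9391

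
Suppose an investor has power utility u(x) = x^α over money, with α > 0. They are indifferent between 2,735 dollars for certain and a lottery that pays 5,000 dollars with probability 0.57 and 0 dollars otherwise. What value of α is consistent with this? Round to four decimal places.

α ≈ 0.9317

Since u(0) = 0, the lottery's EU is 0.57·5000^α.
Indifference: 2735^α = 0.57·5000^α, so (2735/5000)^α = 0.57.
Taking logs: α·ln(2735/5000) = ln(0.57), so α = -0.5621189 / -0.6033065 ≈ 0.9317.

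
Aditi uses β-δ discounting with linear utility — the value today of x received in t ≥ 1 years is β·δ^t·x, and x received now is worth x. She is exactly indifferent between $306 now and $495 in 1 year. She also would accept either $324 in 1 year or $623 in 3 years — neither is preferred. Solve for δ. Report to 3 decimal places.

δ ≈ 0.721

Both payoffs in the second observation are in the future, so β drops out: δ^1·324 = δ^3·623 ⇒ δ^2 = 324/623 = 0.52006, so δ = 0.72115.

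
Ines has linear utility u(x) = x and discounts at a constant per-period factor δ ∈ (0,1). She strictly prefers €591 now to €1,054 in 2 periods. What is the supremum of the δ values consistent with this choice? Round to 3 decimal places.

δ < 0.749

The preference means 591 > δ^2·1054.
Dividing by 1054: δ^2 < 0.56072. Both sides are positive, so the square root keeps the direction.
δ < 0.56072^(1/2) = 0.749.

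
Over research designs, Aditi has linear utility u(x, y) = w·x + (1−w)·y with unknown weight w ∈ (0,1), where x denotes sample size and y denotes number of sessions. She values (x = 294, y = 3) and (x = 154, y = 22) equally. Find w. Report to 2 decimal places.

w = 0.12

u(294,3) = u(154,22) means w·294 + (1−w)·3 = w·154 + (1−w)·22.
Collecting terms: w·140 = (1−w)·19.
So w/(1−w) = 19/140 = 0.1357, giving w = 19/(140+19) = 0.12.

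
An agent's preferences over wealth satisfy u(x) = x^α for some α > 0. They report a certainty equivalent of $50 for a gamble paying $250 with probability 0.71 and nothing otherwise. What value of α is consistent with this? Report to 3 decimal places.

The lottery's expected utility is 0.71·u(250) + 0.29·u(0) = 0.71·250^α (since u(0) = 0 for α > 0).
Indifference: 50^α = 0.71·250^α, so (50/250)^α = 0.71.
Taking logs: α·ln(50/250) = ln(0.71), so α = -0.342490 / -1.609438 ≈ 0.213.

α ≈ 0.213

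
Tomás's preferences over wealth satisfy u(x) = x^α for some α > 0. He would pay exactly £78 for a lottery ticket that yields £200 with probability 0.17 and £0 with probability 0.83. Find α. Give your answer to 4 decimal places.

EU(lottery) = 0.17·200^α + 0.83·0 = 0.17·200^α.
Equating: 78^α = 0.17·200^α, i.e. 0.3900^α = 0.17.
Take logs: α = ln 0.17 / ln(78/200) ≈ 1.881840.

α ≈ 1.8818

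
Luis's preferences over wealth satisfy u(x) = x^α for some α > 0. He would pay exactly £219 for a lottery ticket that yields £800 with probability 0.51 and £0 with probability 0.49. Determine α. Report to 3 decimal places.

Since u(0) = 0, the lottery's EU is 0.51·800^α.
Setting u(219) equal to that: 219^α = 0.51·800^α ⇒ (219/800)^α = 0.51.
Taking logs: α·ln(219/800) = ln(0.51), so α = -0.673345 / -1.295540 ≈ 0.520.

α ≈ 0.520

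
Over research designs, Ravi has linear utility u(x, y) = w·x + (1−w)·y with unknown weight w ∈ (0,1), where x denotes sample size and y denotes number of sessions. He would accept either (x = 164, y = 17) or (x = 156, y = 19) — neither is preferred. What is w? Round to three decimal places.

w = 0.200

Equating utilities: w·164 + (1−w)·17 = w·156 + (1−w)·19.
Collecting terms: w·8 = (1−w)·2.
The marginal rate of substitution is 2/8, so w = 2/(8+2) = 0.200.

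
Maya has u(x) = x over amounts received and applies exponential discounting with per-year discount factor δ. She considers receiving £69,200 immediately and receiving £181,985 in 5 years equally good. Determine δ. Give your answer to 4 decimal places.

δ ≈ 0.8242

Indifference means u(69200) = δ^5 · u(181985), so δ^5 = u(69200)/u(181985).
With u(x) = x: δ^5 = 69200/181985 = 0.38025.
Taking the 5th root: δ = 0.38025^(1/5) ≈ 0.8242.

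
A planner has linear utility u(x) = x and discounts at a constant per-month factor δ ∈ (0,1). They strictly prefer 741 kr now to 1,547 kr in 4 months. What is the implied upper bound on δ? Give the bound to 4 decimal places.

δ < 0.8319

Comparing present values: 741 > δ^4·1547.
So δ^4 < 741/1547 = 0.47899; taking the 4th root of both positive sides preserves the inequality.
δ < 0.47899^(1/4) = 0.8319.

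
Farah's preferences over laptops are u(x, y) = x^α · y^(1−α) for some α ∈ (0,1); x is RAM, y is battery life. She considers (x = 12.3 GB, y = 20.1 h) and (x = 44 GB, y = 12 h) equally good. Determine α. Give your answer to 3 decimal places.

α ≈ 0.288

The Cobb–Douglas utilities coincide, so 12.3^α·20.1^(1−α) = 44^α·12^(1−α).
(12.3/44)^α = (12/20.1)^(1−α); take logs: α·ln(12.3/44) = (1−α)·ln(12/20.1), i.e. α·-1.274590 = (1−α)·-0.515813.
Thus α·(-1.790403) = -0.515813, so α = -0.515813/-1.790403 ≈ 0.288.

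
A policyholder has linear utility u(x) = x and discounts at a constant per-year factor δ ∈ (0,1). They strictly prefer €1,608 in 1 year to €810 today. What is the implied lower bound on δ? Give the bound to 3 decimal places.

δ > 0.504

The preference means 810 < δ·1608.
Dividing through by 1608 gives δ > 0.50373.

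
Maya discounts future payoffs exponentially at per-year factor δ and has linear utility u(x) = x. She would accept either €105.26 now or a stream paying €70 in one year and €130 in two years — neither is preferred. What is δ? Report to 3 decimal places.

δ ≈ 0.670

The stream is worth 70δ + 130δ² today, so 70δ + 130δ² = 105.26.
That is, 130δ² + 70δ − 105.26 = 0, a quadratic in δ.
By the quadratic formula (taking the positive root), δ = (−70 + √59635.20) / 260 ≈ 0.670.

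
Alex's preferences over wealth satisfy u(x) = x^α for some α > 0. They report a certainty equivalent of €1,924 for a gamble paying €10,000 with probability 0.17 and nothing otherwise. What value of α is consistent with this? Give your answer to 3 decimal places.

EU(lottery) = 0.17·10000^α + 0.83·0 = 0.17·10000^α.
Indifference: 1924^α = 0.17·10000^α, so (1924/10000)^α = 0.17.
Taking logs: α·ln(1924/10000) = ln(0.17), so α = -1.771957 / -1.648179 ≈ 1.075.

α ≈ 1.075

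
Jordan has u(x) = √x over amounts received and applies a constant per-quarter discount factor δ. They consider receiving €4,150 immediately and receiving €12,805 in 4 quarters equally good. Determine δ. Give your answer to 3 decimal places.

δ ≈ 0.869

The payoff in 4 quarters is discounted by δ^4, so u(4150) = δ^4·u(12805) and δ^4 = u(4150)/u(12805).
Since u(x) = √x, δ^4 = √(4150/12805) = 0.56929.
Hence δ = (0.56929)^(1/4) = 0.86863.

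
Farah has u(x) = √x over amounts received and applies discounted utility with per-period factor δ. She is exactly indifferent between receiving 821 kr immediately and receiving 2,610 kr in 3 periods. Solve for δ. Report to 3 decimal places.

δ ≈ 0.825

The payoff in 3 periods is discounted by δ^3, so u(821) = δ^3·u(2610) and δ^3 = u(821)/u(2610).
With u(x) = √x: δ^3 = √821/√2610 = √(821/2610) = 0.56086.
Hence δ = (0.56086)^(1/3) = 0.82468.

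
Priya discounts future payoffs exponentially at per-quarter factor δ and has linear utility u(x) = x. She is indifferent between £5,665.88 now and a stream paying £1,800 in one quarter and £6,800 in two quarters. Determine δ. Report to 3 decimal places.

Equating present values: 5665.88 = 1800δ + 6800δ².
Rearranged: 6800δ² + 1800δ − 5665.88 = 0.
The positive root is δ = [−1800 + √(1800² + 4·6800·5665.88)] / (2·6800) = (−1800 + 12544.000)/13600 ≈ 0.790.

δ ≈ 0.790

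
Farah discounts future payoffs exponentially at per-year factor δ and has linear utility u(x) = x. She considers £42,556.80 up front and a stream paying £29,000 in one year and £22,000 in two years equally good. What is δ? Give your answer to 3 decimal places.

Equating present values: 42556.80 = 29000δ + 22000δ².
Rearranged: 22000δ² + 29000δ − 42556.80 = 0.
The positive root is δ = [−29000 + √(29000² + 4·22000·42556.80)] / (2·22000) = (−29000 + 67720.000)/44000 ≈ 0.880.

δ ≈ 0.880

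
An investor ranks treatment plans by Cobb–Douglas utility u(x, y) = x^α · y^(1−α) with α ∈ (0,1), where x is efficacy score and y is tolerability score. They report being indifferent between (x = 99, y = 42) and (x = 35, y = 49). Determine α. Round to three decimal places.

α ≈ 0.129

Indifference: 99^α · 42^(1−α) = 35^α · 49^(1−α).
Rearrange to (99/35)^α = (49/42)^(1−α) and take logs: α·1.039772 = (1−α)·0.154151.
With A = 1.039772 and B = 0.154151: α·A = (1−α)·B, so α = B/(A+B) = 0.154151/1.193923 ≈ 0.129.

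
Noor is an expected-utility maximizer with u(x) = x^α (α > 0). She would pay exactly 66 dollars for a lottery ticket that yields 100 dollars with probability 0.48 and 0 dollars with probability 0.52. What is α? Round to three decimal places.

Since u(0) = 0, the lottery's EU is 0.48·100^α.
Setting u(66) equal to that: 66^α = 0.48·100^α ⇒ (66/100)^α = 0.48.
Taking logs: α·ln(66/100) = ln(0.48), so α = -0.733969 / -0.415515 ≈ 1.766.

α ≈ 1.766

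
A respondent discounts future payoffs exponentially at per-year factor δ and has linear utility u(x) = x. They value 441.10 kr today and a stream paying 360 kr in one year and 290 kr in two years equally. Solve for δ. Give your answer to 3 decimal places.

Equating present values: 441.10 = 360δ + 290δ².
That is, 290δ² + 360δ − 441.10 = 0, a quadratic in δ.
δ = (−360 + √(360² + 4·290·441.10)) / (2·290) = (−360 + √641276.00) / 580 ≈ 0.760.

δ ≈ 0.760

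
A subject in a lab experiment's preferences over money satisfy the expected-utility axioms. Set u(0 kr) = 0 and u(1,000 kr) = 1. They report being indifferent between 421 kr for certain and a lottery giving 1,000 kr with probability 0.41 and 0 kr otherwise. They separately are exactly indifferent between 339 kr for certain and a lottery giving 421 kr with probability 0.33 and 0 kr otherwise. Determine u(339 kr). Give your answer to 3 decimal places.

0.135

The first gamble pins u(421 kr): it must equal 0.41·1 + 0.59·0 = 0.41.
Chaining: u(339 kr) = 0.33·0.41 + 0.67·0.00 = 0.1353.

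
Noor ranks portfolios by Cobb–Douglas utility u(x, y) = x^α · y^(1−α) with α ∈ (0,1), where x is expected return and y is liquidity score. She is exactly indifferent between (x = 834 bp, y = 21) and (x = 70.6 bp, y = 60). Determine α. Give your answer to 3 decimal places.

α ≈ 0.298

Set the two utilities equal: 834^α·21^(1−α) = 70.6^α·60^(1−α).
Taking logs: α·ln 834 + (1−α)·ln 21 = α·ln 70.6 + (1−α)·ln 60, i.e. α·2.469203 = (1−α)·1.049822.
With A = 2.469203 and B = 1.049822: α·A = (1−α)·B, so α = B/(A+B) = 1.049822/3.519025 ≈ 0.298.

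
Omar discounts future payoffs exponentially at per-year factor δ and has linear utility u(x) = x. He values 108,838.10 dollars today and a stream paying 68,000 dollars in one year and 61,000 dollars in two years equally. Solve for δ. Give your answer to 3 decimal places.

δ ≈ 0.890

Present value of the stream is 68000·δ + 61000·δ². Indifference gives 68000δ + 61000δ² = 108838.10.
So 61000δ² + 68000δ − 108838.10 = 0.
The positive root is δ = [−68000 + √(68000² + 4·61000·108838.10)] / (2·61000) = (−68000 + 176580.000)/122000 ≈ 0.890.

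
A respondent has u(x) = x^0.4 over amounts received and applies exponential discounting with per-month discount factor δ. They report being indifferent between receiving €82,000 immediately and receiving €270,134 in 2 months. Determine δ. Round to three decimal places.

Equating discounted utilities: u(82000) = δ^2·u(270134) ⇒ δ^2 = u(82000)/u(270134).
With u(x) = x^0.4: δ^2 = 82000^0.4/270134^0.4 = (82000/270134)^0.4 = 0.62072.
So δ = 0.62072^(1/2) ≈ 0.788.

δ ≈ 0.788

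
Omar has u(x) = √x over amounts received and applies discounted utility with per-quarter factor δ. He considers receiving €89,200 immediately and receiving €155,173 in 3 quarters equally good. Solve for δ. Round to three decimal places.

Equating discounted utilities: u(89200) = δ^3·u(155173) ⇒ δ^3 = u(89200)/u(155173).
Since u(x) = √x, δ^3 = √(89200/155173) = 0.75818.
So δ = 0.75818^(1/3) ≈ 0.912.

δ ≈ 0.912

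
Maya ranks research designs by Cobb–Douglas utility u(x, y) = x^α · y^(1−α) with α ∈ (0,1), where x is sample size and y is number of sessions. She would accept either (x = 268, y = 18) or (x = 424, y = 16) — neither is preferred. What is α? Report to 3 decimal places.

α ≈ 0.204

The Cobb–Douglas utilities coincide, so 268^α·18^(1−α) = 424^α·16^(1−α).
Taking logs: α·ln 268 + (1−α)·ln 18 = α·ln 424 + (1−α)·ln 16, i.e. α·-0.458746 = (1−α)·-0.117783.
With A = -0.458746 and B = -0.117783: α·A = (1−α)·B, so α = B/(A+B) = -0.117783/-0.576529 ≈ 0.204.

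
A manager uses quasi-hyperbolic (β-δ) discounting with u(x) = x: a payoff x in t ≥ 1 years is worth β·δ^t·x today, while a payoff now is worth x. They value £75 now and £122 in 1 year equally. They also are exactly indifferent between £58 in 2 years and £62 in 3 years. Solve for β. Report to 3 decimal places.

From the later pair, β·δ^2·58 = β·δ^3·62; dividing through, δ = 58/62 = 0.93548.
Substituting δ into 75 = β·δ·122: β = 75/(114.129) ≈ 0.657.

β ≈ 0.657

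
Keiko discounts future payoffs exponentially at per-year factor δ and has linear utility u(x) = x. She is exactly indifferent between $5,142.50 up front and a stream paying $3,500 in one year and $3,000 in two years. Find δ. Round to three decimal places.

Present value of the stream is 3500·δ + 3000·δ². Indifference gives 3500δ + 3000δ² = 5142.50.
So 3000δ² + 3500δ − 5142.50 = 0.
δ = (−3500 + √(3500² + 4·3000·5142.50)) / (2·3000) = (−3500 + √73960000.00) / 6000 ≈ 0.850.

δ ≈ 0.850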